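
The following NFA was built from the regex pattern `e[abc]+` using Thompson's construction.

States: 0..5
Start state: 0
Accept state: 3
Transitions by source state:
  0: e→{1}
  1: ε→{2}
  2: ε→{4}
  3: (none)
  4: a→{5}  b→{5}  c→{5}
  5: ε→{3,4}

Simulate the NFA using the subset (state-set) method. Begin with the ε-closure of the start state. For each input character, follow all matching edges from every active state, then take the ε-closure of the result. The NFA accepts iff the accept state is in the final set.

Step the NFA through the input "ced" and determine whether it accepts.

Answer: REJECT

Derivation:
S₀ = ε-closure({0}) = {0}
'c' @ 1: {}  — dead — no transitions
rest 'ed' ignored (set empty)
final: {}; accept 3 not in set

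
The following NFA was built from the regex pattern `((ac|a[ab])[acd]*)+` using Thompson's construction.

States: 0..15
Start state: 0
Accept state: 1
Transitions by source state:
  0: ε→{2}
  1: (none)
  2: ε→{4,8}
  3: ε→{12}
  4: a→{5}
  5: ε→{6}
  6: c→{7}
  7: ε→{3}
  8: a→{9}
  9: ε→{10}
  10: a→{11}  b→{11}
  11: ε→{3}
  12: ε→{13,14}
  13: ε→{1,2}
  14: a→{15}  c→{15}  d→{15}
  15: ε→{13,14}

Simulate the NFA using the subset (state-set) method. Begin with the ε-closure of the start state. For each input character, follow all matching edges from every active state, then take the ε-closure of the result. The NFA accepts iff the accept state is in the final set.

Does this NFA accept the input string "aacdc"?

start: ε-closure({0}) = {0,2,4,8}
'a' @ 1: {5,6,9,10}
'a' @ 2: {1,2,3,4,8,11,12,13,14}  ✓accept
'c' @ 3: {1,2,4,8,13,14,15}  ✓accept
'd' @ 4: {1,2,4,8,13,14,15}  ✓accept
'c' @ 5: {1,2,4,8,13,14,15}  ✓accept
after full input: {1,2,4,8,13,14,15}  (accept=1 in)

Answer: ACCEPT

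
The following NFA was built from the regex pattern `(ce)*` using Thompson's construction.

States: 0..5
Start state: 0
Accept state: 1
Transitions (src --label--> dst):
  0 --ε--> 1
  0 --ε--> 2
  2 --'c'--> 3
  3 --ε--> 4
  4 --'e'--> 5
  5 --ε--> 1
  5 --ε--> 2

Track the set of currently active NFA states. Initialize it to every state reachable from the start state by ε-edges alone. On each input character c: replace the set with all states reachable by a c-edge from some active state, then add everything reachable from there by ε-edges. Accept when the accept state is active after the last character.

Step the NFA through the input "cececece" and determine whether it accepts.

Answer: ACCEPT

Derivation:
initial (ε-close {0}): {0,1,2}
'c' @ 1: {3,4}
'e' @ 2: {1,2,5}  ✓accept
'c' @ 3: {3,4}
'e' @ 4: {1,2,5}  ✓accept
'c' @ 5: {3,4}
'e' @ 6: {1,2,5}  ✓accept
'c' @ 7: {3,4}
'e' @ 8: {1,2,5}  ✓accept
after full input: {1,2,5}  (accept=1 in)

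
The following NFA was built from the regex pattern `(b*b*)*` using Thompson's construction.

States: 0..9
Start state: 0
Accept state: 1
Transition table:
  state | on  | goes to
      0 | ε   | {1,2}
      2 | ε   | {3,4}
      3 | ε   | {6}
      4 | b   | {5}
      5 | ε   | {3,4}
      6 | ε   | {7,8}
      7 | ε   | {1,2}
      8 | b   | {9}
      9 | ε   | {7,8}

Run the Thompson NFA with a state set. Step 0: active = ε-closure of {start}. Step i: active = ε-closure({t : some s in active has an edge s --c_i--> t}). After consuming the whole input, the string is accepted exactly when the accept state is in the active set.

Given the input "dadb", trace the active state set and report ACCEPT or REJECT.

start: ε-closure({0}) = {0,1,2,3,4,6,7,8}
'd' @ 1: {}  — dead — no transitions
rest 'adb' ignored (set empty)
end set {} — state 1 not in

Answer: REJECT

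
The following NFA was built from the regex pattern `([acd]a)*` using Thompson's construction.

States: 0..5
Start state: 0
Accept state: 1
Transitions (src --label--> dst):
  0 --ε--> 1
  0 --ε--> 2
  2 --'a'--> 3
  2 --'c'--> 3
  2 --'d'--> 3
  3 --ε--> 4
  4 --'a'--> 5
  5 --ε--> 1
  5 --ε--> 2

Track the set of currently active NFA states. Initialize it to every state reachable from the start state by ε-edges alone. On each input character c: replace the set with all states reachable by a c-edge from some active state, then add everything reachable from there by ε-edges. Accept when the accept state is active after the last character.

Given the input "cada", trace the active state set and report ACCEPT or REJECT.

Answer: ACCEPT

Steps:
initial (ε-close {0}): {0,1,2}
'c' @ 1: {3,4}
'a' @ 2: {1,2,5}  (accept∈set)
'd' @ 3: {3,4}
'a' @ 4: {1,2,5}  (accept∈set)
after full input: {1,2,5}  (accept=1 in)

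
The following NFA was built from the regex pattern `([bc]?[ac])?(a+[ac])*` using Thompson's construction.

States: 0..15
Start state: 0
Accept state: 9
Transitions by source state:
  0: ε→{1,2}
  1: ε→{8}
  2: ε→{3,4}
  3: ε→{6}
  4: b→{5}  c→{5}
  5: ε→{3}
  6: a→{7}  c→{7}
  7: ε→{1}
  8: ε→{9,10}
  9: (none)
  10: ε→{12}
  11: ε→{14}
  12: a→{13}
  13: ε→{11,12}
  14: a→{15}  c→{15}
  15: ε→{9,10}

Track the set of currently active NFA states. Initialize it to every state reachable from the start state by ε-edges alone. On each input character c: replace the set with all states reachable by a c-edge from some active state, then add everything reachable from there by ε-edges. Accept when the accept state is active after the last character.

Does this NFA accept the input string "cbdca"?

Answer: REJECT

Derivation:
start: ε-closure({0}) = {0,1,2,3,4,6,8,9,10,12}
'c' @ 1: {1,3,5,6,7,8,9,10,12}  ✓accept
'b' @ 2: {}  — dead — no transitions
rest 'dca' ignored (set empty)
end set {} — state 9 not in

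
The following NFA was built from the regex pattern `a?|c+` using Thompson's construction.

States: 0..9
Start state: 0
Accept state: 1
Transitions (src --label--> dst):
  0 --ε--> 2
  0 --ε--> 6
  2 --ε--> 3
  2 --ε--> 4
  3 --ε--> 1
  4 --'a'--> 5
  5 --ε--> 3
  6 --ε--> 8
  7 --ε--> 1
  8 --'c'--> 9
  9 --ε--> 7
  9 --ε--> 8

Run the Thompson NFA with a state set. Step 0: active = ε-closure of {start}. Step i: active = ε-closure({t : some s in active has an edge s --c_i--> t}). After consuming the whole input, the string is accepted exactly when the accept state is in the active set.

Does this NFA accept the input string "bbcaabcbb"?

start: ε-closure({0}) = {0,1,2,3,4,6,8}
'b' @ 1: {}  — dead — no transitions
rest 'bcaabcbb' ignored (set empty)
after full input: {}  (accept=1 not in)

Answer: REJECT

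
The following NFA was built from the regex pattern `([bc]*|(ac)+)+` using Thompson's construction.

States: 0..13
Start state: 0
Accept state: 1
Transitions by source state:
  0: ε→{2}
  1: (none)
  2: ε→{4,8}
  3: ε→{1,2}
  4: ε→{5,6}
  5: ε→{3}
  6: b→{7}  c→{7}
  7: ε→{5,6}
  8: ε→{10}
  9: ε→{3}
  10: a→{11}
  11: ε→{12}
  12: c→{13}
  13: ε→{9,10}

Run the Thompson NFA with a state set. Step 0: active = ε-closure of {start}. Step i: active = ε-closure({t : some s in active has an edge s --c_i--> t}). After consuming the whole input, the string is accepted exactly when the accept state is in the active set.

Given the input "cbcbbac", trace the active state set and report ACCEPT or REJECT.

S₀ = ε-closure({0}) = {0,1,2,3,4,5,6,8,10}
'c' @ 1: {1,2,3,4,5,6,7,8,10}  [accepting]
'b' @ 2: {1,2,3,4,5,6,7,8,10}  [accepting]
'c' @ 3: {1,2,3,4,5,6,7,8,10}  [accepting]
'b' @ 4: {1,2,3,4,5,6,7,8,10}  [accepting]
'b' @ 5: {1,2,3,4,5,6,7,8,10}  [accepting]
'a' @ 6: {11,12}
'c' @ 7: {1,2,3,4,5,6,8,9,10,13}  [accepting]
final: {1,2,3,4,5,6,8,9,10,13}; accept 1 in set

Answer: ACCEPT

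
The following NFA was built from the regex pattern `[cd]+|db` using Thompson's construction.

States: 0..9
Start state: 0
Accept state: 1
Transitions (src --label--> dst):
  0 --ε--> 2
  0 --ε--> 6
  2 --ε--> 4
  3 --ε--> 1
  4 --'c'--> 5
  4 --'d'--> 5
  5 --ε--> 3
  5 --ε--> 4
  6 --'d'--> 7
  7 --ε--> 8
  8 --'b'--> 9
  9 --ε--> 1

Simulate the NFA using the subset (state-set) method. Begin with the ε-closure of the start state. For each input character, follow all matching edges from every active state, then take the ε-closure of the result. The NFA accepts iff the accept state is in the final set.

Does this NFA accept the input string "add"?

Answer: REJECT

Trace:
S₀ = ε-closure({0}) = {0,2,4,6}
'a' @ 1: {}  — state set empty
rest 'dd' ignored (set empty)
final: {}; accept 1 not in set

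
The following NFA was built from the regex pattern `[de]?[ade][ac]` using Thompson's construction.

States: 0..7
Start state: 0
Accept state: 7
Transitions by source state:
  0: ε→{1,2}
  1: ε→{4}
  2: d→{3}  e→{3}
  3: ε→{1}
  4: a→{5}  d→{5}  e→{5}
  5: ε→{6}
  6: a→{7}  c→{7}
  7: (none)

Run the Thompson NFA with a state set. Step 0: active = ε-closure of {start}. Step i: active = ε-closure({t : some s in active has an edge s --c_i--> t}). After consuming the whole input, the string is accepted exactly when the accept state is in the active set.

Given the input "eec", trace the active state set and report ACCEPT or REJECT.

start: ε-closure({0}) = {0,1,2,4}
'e' @ 1: {1,3,4,5,6}
'e' @ 2: {5,6}
'c' @ 3: {7}  [accepting]
end set {7} — state 7 in

Answer: ACCEPT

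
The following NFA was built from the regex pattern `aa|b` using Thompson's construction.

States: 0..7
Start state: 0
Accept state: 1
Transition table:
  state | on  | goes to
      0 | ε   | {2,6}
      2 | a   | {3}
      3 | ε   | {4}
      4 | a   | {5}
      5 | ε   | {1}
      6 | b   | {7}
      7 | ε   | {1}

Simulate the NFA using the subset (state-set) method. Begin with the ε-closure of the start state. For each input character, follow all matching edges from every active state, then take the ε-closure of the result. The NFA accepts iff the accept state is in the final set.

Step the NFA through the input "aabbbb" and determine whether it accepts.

Answer: REJECT

Trace:
S₀ = ε-closure({0}) = {0,2,6}
'a' @ 1: {3,4}
'a' @ 2: {1,5}  ✓accept
'b' @ 3: {}  — state set empty
rest 'bbb' ignored (set empty)
after full input: {}  (accept=1 not in)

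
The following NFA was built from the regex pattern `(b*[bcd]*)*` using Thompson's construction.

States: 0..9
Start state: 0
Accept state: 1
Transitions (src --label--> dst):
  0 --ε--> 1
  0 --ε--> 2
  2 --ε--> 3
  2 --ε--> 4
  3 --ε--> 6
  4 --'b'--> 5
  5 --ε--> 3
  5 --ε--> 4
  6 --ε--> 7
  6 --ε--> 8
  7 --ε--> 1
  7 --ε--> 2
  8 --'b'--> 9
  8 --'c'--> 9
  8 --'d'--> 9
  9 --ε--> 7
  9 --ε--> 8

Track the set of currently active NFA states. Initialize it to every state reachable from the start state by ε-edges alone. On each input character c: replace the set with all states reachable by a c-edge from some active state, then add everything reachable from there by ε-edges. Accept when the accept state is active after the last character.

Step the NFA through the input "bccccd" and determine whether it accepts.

initial (ε-close {0}): {0,1,2,3,4,6,7,8}
'b' @ 1: {1,2,3,4,5,6,7,8,9}  ✓accept
'c' @ 2: {1,2,3,4,6,7,8,9}  ✓accept
'c' @ 3: {1,2,3,4,6,7,8,9}  ✓accept
'c' @ 4: {1,2,3,4,6,7,8,9}  ✓accept
'c' @ 5: {1,2,3,4,6,7,8,9}  ✓accept
'd' @ 6: {1,2,3,4,6,7,8,9}  ✓accept
after full input: {1,2,3,4,6,7,8,9}  (accept=1 in)

Answer: ACCEPT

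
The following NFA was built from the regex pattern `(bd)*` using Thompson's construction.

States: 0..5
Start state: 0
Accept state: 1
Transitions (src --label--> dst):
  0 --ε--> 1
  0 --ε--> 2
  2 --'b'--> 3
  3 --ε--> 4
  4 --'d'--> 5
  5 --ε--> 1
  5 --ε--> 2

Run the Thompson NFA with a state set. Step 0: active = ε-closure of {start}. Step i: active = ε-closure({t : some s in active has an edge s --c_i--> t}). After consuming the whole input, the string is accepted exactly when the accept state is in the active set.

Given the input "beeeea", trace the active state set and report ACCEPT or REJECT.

initial (ε-close {0}): {0,1,2}
'b' @ 1: {3,4}
'e' @ 2: {}  — state set empty
rest 'eeea' ignored (set empty)
end set {} — state 1 not in

Answer: REJECT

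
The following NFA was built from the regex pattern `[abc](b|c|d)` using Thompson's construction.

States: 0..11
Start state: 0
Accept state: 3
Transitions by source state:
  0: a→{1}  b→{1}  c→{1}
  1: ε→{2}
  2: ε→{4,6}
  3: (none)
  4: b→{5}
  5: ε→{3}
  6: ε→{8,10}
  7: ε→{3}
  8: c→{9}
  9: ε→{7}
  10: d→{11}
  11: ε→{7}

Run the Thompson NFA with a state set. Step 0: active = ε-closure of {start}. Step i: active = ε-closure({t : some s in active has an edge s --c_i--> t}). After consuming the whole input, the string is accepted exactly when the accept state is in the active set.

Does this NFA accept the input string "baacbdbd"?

Answer: REJECT

Derivation:
initial (ε-close {0}): {0}
'b' @ 1: {1,2,4,6,8,10}
'a' @ 2: {}  — dead — no transitions
rest 'acbdbd' ignored (set empty)
end set {} — state 3 not in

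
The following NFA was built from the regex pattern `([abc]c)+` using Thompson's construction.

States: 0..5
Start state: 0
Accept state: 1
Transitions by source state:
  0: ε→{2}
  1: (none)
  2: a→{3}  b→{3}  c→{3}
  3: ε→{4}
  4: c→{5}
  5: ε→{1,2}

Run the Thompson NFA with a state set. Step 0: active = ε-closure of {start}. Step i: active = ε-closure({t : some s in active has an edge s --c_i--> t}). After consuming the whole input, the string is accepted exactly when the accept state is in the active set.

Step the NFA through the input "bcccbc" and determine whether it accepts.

start: ε-closure({0}) = {0,2}
'b' @ 1: {3,4}
'c' @ 2: {1,2,5}  [accepting]
'c' @ 3: {3,4}
'c' @ 4: {1,2,5}  [accepting]
'b' @ 5: {3,4}
'c' @ 6: {1,2,5}  [accepting]
end set {1,2,5} — state 1 in

Answer: ACCEPT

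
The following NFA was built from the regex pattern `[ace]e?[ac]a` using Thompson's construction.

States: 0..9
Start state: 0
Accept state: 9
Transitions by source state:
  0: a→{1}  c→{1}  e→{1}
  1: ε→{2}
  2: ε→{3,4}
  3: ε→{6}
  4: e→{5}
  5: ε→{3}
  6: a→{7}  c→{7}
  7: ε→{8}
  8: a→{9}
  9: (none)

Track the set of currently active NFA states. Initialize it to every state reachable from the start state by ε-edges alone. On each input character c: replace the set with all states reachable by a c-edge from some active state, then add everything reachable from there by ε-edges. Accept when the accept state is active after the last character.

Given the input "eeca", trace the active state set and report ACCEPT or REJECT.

Answer: ACCEPT

Steps:
start: ε-closure({0}) = {0}
'e' @ 1: {1,2,3,4,6}
'e' @ 2: {3,5,6}
'c' @ 3: {7,8}
'a' @ 4: {9}  (accept∈set)
after full input: {9}  (accept=9 in)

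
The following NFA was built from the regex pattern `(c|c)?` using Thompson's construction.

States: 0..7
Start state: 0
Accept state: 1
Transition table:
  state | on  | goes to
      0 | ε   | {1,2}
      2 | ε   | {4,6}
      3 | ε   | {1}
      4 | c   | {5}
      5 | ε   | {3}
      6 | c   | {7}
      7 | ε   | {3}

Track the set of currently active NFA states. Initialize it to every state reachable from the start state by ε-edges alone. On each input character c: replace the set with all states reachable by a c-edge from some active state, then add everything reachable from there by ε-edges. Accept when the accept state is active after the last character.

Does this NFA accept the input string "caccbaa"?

initial (ε-close {0}): {0,1,2,4,6}
'c' @ 1: {1,3,5,7}  ✓accept
'a' @ 2: {}  — dead — no transitions
rest 'ccbaa' ignored (set empty)
after full input: {}  (accept=1 not in)

Answer: REJECT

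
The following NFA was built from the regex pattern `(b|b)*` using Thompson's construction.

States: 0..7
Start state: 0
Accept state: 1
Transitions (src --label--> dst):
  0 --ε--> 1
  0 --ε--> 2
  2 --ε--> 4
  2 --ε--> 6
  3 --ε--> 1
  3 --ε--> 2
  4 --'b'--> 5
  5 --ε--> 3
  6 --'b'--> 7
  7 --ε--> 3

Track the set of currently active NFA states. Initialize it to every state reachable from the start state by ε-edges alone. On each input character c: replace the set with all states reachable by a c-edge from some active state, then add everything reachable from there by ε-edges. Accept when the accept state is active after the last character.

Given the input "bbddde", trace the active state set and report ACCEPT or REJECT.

start: ε-closure({0}) = {0,1,2,4,6}
'b' @ 1: {1,2,3,4,5,6,7}  ✓accept
'b' @ 2: {1,2,3,4,5,6,7}  ✓accept
'd' @ 3: {}  — state set empty
rest 'dde' ignored (set empty)
end set {} — state 1 not in

Answer: REJECT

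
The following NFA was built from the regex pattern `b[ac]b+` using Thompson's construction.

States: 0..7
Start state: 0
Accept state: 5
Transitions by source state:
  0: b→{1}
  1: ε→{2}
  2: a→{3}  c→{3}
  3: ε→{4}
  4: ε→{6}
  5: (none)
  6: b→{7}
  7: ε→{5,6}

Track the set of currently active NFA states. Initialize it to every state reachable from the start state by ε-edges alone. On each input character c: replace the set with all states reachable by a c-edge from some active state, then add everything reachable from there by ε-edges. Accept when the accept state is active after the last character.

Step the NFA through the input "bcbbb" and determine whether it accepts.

Answer: ACCEPT

Steps:
start: ε-closure({0}) = {0}
'b' @ 1: {1,2}
'c' @ 2: {3,4,6}
'b' @ 3: {5,6,7}  ✓accept
'b' @ 4: {5,6,7}  ✓accept
'b' @ 5: {5,6,7}  ✓accept
end set {5,6,7} — state 5 in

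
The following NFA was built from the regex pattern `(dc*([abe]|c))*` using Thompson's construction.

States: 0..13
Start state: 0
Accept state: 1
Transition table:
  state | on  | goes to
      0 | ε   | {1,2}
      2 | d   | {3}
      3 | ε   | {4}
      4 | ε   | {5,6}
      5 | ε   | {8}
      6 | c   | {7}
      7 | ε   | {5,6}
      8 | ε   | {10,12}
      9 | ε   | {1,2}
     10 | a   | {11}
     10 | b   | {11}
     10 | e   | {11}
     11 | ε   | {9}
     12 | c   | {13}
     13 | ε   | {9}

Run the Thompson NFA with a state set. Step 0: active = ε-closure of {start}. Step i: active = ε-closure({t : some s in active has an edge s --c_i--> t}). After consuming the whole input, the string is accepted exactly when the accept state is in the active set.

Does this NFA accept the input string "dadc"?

Answer: ACCEPT

Trace:
S₀ = ε-closure({0}) = {0,1,2}
'd' @ 1: {3,4,5,6,8,10,12}
'a' @ 2: {1,2,9,11}  ✓accept
'd' @ 3: {3,4,5,6,8,10,12}
'c' @ 4: {1,2,5,6,7,8,9,10,12,13}  ✓accept
after full input: {1,2,5,6,7,8,9,10,12,13}  (accept=1 in)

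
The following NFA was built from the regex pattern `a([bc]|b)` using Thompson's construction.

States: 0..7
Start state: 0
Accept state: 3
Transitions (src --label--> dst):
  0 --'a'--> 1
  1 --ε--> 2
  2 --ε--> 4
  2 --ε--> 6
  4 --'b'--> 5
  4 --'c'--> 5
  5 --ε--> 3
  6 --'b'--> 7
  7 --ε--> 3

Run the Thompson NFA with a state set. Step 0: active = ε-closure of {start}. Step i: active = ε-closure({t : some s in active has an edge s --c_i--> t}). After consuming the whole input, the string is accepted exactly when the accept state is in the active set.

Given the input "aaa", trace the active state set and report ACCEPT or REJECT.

start: ε-closure({0}) = {0}
'a' @ 1: {1,2,4,6}
'a' @ 2: {}  — state set empty
rest 'a' ignored (set empty)
after full input: {}  (accept=3 not in)

Answer: REJECT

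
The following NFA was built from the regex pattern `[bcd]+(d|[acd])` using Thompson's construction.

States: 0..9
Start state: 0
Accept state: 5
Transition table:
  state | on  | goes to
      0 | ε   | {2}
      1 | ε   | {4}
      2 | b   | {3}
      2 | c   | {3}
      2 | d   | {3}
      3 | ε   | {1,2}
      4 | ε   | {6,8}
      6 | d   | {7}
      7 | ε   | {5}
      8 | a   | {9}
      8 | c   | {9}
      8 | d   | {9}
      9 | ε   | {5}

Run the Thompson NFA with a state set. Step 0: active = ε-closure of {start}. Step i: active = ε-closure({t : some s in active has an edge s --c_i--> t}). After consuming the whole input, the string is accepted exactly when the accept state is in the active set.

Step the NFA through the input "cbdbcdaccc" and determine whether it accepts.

Answer: REJECT

Trace:
initial (ε-close {0}): {0,2}
'c' @ 1: {1,2,3,4,6,8}
'b' @ 2: {1,2,3,4,6,8}
'd' @ 3: {1,2,3,4,5,6,7,8,9}  [accepting]
'b' @ 4: {1,2,3,4,6,8}
'c' @ 5: {1,2,3,4,5,6,8,9}  [accepting]
'd' @ 6: {1,2,3,4,5,6,7,8,9}  [accepting]
'a' @ 7: {5,9}  [accepting]
'c' @ 8: {}  — state set empty
rest 'cc' ignored (set empty)
end set {} — state 5 not in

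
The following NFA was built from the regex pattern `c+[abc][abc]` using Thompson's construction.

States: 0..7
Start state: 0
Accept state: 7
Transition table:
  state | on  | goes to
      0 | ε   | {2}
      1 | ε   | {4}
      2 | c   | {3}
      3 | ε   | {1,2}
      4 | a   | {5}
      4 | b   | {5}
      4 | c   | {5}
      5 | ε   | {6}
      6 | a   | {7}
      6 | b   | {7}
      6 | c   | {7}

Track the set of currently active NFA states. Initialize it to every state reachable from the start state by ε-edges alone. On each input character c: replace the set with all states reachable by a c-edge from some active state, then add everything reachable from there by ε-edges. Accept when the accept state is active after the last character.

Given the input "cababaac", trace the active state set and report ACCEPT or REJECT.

S₀ = ε-closure({0}) = {0,2}
'c' @ 1: {1,2,3,4}
'a' @ 2: {5,6}
'b' @ 3: {7}  (accept∈set)
'a' @ 4: {}  — no active states
rest 'baac' ignored (set empty)
after full input: {}  (accept=7 not in)

Answer: REJECT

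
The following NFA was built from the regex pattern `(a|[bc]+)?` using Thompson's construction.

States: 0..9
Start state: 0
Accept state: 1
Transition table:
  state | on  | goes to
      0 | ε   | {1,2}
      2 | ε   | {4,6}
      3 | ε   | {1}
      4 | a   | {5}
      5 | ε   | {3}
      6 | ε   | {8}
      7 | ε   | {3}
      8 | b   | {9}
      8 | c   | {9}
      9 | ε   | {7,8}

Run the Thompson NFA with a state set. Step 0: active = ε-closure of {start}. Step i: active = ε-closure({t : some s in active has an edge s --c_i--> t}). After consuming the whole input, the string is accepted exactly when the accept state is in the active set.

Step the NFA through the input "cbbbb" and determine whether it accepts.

start: ε-closure({0}) = {0,1,2,4,6,8}
'c' @ 1: {1,3,7,8,9}  (accept∈set)
'b' @ 2: {1,3,7,8,9}  (accept∈set)
'b' @ 3: {1,3,7,8,9}  (accept∈set)
'b' @ 4: {1,3,7,8,9}  (accept∈set)
'b' @ 5: {1,3,7,8,9}  (accept∈set)
final: {1,3,7,8,9}; accept 1 in set

Answer: ACCEPT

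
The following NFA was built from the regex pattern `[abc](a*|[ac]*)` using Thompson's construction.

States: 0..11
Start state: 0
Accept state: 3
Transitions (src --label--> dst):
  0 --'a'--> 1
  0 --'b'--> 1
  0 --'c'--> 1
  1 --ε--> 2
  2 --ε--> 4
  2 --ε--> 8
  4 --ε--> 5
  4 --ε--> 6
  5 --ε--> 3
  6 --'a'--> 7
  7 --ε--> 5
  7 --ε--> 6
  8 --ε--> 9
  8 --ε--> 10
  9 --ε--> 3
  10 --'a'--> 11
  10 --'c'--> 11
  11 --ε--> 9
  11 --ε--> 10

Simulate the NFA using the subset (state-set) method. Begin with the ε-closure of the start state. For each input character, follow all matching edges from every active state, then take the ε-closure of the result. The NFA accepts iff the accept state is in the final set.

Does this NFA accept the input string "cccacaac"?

start: ε-closure({0}) = {0}
'c' @ 1: {1,2,3,4,5,6,8,9,10}  (accept∈set)
'c' @ 2: {3,9,10,11}  (accept∈set)
'c' @ 3: {3,9,10,11}  (accept∈set)
'a' @ 4: {3,9,10,11}  (accept∈set)
'c' @ 5: {3,9,10,11}  (accept∈set)
'a' @ 6: {3,9,10,11}  (accept∈set)
'a' @ 7: {3,9,10,11}  (accept∈set)
'c' @ 8: {3,9,10,11}  (accept∈set)
final: {3,9,10,11}; accept 3 in set

Answer: ACCEPT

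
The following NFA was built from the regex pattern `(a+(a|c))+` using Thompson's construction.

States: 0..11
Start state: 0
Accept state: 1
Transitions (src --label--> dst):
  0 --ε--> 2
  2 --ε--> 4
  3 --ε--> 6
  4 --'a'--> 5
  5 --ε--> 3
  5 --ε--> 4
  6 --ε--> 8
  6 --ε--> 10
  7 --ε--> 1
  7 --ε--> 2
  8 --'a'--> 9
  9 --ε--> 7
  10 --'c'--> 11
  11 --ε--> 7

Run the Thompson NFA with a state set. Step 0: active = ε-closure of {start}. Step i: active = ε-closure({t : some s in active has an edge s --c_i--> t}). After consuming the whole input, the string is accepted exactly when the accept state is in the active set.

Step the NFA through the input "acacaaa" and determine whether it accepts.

start: ε-closure({0}) = {0,2,4}
'a' @ 1: {3,4,5,6,8,10}
'c' @ 2: {1,2,4,7,11}  ✓accept
'a' @ 3: {3,4,5,6,8,10}
'c' @ 4: {1,2,4,7,11}  ✓accept
'a' @ 5: {3,4,5,6,8,10}
'a' @ 6: {1,2,3,4,5,6,7,8,9,10}  ✓accept
'a' @ 7: {1,2,3,4,5,6,7,8,9,10}  ✓accept
final: {1,2,3,4,5,6,7,8,9,10}; accept 1 in set

Answer: ACCEPT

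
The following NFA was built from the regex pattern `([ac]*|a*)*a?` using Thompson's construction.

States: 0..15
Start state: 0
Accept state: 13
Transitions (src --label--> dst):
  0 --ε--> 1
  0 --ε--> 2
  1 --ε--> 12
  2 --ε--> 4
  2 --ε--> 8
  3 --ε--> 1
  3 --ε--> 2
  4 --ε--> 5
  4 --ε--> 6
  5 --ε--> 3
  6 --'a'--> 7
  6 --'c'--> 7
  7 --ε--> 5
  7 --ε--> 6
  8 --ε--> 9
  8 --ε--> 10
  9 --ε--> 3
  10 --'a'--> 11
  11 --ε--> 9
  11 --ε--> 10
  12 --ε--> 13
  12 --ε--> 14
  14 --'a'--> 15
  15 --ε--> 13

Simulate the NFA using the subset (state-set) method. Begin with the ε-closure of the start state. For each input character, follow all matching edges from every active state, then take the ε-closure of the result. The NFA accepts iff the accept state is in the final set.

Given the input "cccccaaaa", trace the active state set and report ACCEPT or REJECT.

S₀ = ε-closure({0}) = {0,1,2,3,4,5,6,8,9,10,12,13,14}
'c' @ 1: {1,2,3,4,5,6,7,8,9,10,12,13,14}  (accept∈set)
'c' @ 2: {1,2,3,4,5,6,7,8,9,10,12,13,14}  (accept∈set)
'c' @ 3: {1,2,3,4,5,6,7,8,9,10,12,13,14}  (accept∈set)
'c' @ 4: {1,2,3,4,5,6,7,8,9,10,12,13,14}  (accept∈set)
'c' @ 5: {1,2,3,4,5,6,7,8,9,10,12,13,14}  (accept∈set)
'a' @ 6: {1,2,3,4,5,6,7,8,9,10,11,12,13,14,15}  (accept∈set)
'a' @ 7: {1,2,3,4,5,6,7,8,9,10,11,12,13,14,15}  (accept∈set)
'a' @ 8: {1,2,3,4,5,6,7,8,9,10,11,12,13,14,15}  (accept∈set)
'a' @ 9: {1,2,3,4,5,6,7,8,9,10,11,12,13,14,15}  (accept∈set)
after full input: {1,2,3,4,5,6,7,8,9,10,11,12,13,14,15}  (accept=13 in)

Answer: ACCEPT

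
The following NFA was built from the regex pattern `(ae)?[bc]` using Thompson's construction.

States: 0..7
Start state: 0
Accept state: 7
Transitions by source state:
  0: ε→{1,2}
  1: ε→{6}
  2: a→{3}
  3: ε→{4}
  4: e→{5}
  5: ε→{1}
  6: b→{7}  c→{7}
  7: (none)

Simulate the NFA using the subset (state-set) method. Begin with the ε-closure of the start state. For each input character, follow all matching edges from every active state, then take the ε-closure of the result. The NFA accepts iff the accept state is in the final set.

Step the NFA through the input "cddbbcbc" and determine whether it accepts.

Answer: REJECT

Steps:
S₀ = ε-closure({0}) = {0,1,2,6}
'c' @ 1: {7}  [accepting]
'd' @ 2: {}  — no active states
rest 'dbbcbc' ignored (set empty)
after full input: {}  (accept=7 not in)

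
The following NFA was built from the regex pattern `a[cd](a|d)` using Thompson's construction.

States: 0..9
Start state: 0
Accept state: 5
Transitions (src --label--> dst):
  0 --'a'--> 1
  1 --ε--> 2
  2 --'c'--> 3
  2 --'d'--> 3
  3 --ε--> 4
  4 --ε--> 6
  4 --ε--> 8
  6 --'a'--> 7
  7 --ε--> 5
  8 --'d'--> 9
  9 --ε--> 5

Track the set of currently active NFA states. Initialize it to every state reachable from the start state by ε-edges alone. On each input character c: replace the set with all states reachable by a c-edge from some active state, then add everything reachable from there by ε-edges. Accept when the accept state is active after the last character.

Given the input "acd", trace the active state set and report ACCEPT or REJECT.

S₀ = ε-closure({0}) = {0}
'a' @ 1: {1,2}
'c' @ 2: {3,4,6,8}
'd' @ 3: {5,9}  ✓accept
final: {5,9}; accept 5 in set

Answer: ACCEPT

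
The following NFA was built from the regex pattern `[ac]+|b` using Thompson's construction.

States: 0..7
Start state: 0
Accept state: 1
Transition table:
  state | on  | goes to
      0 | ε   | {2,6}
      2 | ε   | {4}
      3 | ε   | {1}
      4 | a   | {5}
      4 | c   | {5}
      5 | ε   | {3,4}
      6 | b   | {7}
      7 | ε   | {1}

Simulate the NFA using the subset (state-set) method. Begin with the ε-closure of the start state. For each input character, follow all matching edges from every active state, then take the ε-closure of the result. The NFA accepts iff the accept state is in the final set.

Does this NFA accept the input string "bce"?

Answer: REJECT

Derivation:
initial (ε-close {0}): {0,2,4,6}
'b' @ 1: {1,7}  [accepting]
'c' @ 2: {}  — no active states
rest 'e' ignored (set empty)
final: {}; accept 1 not in set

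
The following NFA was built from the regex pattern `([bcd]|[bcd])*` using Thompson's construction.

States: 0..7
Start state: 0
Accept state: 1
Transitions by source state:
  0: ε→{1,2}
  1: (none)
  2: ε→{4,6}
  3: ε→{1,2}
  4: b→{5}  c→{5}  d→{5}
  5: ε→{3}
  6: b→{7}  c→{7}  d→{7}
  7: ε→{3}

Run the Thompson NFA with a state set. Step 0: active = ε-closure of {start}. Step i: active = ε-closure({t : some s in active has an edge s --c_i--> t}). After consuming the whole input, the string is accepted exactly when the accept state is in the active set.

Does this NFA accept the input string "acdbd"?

start: ε-closure({0}) = {0,1,2,4,6}
'a' @ 1: {}  — no active states
rest 'cdbd' ignored (set empty)
after full input: {}  (accept=1 not in)

Answer: REJECT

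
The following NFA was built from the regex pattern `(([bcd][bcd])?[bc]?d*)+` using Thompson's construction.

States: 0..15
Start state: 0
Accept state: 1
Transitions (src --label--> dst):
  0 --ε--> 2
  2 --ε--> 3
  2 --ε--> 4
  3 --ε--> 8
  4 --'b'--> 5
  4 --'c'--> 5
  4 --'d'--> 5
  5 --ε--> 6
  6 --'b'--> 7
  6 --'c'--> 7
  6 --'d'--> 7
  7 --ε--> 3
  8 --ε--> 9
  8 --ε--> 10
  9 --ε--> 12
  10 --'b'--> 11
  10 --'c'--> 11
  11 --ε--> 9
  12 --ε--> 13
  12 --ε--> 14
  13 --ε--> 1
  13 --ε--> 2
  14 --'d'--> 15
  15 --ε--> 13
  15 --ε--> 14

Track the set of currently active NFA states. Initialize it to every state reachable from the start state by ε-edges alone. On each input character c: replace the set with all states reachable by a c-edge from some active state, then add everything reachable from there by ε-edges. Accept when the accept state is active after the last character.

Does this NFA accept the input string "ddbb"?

S₀ = ε-closure({0}) = {0,1,2,3,4,8,9,10,12,13,14}
'd' @ 1: {1,2,3,4,5,6,8,9,10,12,13,14,15}  ✓accept
'd' @ 2: {1,2,3,4,5,6,7,8,9,10,12,13,14,15}  ✓accept
'b' @ 3: {1,2,3,4,5,6,7,8,9,10,11,12,13,14}  ✓accept
'b' @ 4: {1,2,3,4,5,6,7,8,9,10,11,12,13,14}  ✓accept
after full input: {1,2,3,4,5,6,7,8,9,10,11,12,13,14}  (accept=1 in)

Answer: ACCEPT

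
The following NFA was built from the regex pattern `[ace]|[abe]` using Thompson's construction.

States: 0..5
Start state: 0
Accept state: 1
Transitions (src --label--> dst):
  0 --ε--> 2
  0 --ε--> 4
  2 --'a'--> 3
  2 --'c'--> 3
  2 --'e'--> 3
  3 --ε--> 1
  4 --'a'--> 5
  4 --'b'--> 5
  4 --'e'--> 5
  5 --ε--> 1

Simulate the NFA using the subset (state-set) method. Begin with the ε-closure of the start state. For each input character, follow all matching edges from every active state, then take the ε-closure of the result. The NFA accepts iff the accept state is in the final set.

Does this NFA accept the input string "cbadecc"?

Answer: REJECT

Derivation:
initial (ε-close {0}): {0,2,4}
'c' @ 1: {1,3}  (accept∈set)
'b' @ 2: {}  — no active states
rest 'adecc' ignored (set empty)
final: {}; accept 1 not in set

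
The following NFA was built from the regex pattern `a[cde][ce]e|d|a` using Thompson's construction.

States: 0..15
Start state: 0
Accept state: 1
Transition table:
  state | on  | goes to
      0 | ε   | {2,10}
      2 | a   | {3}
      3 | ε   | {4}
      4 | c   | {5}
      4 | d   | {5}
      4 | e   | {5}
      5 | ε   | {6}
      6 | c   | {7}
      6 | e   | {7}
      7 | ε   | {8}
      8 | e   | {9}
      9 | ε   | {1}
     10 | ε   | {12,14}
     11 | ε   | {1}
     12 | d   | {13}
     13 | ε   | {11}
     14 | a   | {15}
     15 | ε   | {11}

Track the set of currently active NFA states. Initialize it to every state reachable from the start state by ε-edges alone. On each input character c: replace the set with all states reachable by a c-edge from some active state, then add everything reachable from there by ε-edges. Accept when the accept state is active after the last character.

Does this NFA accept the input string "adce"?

S₀ = ε-closure({0}) = {0,2,10,12,14}
'a' @ 1: {1,3,4,11,15}  [accepting]
'd' @ 2: {5,6}
'c' @ 3: {7,8}
'e' @ 4: {1,9}  [accepting]
final: {1,9}; accept 1 in set

Answer: ACCEPT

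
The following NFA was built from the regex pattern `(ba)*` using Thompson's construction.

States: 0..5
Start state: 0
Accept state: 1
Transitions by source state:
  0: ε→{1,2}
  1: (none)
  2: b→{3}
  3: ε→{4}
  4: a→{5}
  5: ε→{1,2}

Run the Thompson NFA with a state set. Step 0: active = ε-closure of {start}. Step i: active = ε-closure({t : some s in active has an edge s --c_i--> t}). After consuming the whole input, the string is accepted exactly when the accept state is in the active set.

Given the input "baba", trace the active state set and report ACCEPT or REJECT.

S₀ = ε-closure({0}) = {0,1,2}
'b' @ 1: {3,4}
'a' @ 2: {1,2,5}  [accepting]
'b' @ 3: {3,4}
'a' @ 4: {1,2,5}  [accepting]
end set {1,2,5} — state 1 in

Answer: ACCEPT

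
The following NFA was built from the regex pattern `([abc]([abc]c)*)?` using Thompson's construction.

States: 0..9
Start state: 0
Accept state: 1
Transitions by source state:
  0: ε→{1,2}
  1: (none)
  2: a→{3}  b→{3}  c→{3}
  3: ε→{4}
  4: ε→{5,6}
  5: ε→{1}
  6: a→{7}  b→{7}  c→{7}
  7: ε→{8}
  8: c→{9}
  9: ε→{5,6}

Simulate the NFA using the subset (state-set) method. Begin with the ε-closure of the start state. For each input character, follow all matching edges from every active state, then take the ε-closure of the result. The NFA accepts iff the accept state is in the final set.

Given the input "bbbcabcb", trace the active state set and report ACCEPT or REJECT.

Answer: REJECT

Steps:
start: ε-closure({0}) = {0,1,2}
'b' @ 1: {1,3,4,5,6}  ✓accept
'b' @ 2: {7,8}
'b' @ 3: {}  — dead — no transitions
rest 'cabcb' ignored (set empty)
final: {}; accept 1 not in set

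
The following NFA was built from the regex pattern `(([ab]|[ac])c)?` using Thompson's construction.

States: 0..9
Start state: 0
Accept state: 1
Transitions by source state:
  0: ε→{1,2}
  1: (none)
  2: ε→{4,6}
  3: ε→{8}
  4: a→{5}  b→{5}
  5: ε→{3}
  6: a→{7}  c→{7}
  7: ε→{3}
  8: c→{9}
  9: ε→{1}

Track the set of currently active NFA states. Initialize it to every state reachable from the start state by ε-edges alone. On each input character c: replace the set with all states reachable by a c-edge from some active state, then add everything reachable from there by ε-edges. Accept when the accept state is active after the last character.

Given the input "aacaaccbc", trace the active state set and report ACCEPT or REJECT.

Answer: REJECT

Trace:
start: ε-closure({0}) = {0,1,2,4,6}
'a' @ 1: {3,5,7,8}
'a' @ 2: {}  — no active states
rest 'caaccbc' ignored (set empty)
final: {}; accept 1 not in set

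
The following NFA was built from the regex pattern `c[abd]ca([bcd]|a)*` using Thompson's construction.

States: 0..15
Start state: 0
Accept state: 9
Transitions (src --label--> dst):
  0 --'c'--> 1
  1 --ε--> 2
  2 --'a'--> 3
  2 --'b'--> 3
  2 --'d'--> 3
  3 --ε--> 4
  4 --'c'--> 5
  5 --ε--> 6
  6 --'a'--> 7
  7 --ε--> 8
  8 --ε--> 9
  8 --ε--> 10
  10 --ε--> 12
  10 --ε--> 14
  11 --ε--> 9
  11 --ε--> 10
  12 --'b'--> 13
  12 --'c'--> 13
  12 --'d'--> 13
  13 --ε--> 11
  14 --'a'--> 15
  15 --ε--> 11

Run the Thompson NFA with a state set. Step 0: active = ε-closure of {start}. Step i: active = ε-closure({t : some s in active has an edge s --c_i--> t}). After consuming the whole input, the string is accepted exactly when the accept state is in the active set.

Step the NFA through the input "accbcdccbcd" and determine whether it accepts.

Answer: REJECT

Steps:
start: ε-closure({0}) = {0}
'a' @ 1: {}  — no active states
rest 'ccbcdccbcd' ignored (set empty)
final: {}; accept 9 not in set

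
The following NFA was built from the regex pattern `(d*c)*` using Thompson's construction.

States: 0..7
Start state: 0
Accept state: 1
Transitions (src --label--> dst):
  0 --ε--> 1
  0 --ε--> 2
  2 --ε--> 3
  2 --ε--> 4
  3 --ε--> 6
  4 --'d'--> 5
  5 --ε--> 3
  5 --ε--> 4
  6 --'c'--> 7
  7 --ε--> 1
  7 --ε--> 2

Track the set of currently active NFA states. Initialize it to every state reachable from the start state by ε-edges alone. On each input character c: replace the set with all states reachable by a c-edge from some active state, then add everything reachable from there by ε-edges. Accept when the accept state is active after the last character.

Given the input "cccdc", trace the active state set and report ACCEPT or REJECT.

initial (ε-close {0}): {0,1,2,3,4,6}
'c' @ 1: {1,2,3,4,6,7}  [accepting]
'c' @ 2: {1,2,3,4,6,7}  [accepting]
'c' @ 3: {1,2,3,4,6,7}  [accepting]
'd' @ 4: {3,4,5,6}
'c' @ 5: {1,2,3,4,6,7}  [accepting]
after full input: {1,2,3,4,6,7}  (accept=1 in)

Answer: ACCEPT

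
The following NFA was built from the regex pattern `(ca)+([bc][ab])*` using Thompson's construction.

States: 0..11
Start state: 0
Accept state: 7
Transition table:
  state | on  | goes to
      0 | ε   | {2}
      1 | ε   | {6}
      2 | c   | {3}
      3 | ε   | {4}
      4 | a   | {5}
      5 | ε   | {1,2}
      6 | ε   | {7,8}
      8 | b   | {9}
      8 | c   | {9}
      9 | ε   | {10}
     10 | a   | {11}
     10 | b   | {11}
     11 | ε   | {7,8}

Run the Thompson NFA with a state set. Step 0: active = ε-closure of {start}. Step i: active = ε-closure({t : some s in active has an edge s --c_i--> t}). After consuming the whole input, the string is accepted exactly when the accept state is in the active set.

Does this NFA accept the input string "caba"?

initial (ε-close {0}): {0,2}
'c' @ 1: {3,4}
'a' @ 2: {1,2,5,6,7,8}  (accept∈set)
'b' @ 3: {9,10}
'a' @ 4: {7,8,11}  (accept∈set)
final: {7,8,11}; accept 7 in set

Answer: ACCEPT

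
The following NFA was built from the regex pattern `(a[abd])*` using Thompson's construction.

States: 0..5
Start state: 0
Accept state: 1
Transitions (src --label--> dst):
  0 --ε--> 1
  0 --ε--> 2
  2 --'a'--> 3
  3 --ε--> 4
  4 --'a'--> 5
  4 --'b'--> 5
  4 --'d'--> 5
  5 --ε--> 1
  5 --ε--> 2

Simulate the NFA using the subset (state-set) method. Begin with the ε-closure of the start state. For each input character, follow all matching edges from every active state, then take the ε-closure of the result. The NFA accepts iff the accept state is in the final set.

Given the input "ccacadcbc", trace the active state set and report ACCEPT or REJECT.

Answer: REJECT

Derivation:
initial (ε-close {0}): {0,1,2}
'c' @ 1: {}  — no active states
rest 'cacadcbc' ignored (set empty)
final: {}; accept 1 not in set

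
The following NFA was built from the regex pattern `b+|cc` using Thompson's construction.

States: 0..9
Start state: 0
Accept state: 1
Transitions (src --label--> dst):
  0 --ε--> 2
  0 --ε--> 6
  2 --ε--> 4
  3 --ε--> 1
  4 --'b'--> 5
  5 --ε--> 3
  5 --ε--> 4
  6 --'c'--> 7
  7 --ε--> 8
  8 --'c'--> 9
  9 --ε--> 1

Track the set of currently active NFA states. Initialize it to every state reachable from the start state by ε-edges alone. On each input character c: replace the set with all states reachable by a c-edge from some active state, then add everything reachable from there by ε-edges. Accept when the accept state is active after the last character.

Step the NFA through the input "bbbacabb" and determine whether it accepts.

S₀ = ε-closure({0}) = {0,2,4,6}
'b' @ 1: {1,3,4,5}  ✓accept
'b' @ 2: {1,3,4,5}  ✓accept
'b' @ 3: {1,3,4,5}  ✓accept
'a' @ 4: {}  — state set empty
rest 'cabb' ignored (set empty)
final: {}; accept 1 not in set

Answer: REJECT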